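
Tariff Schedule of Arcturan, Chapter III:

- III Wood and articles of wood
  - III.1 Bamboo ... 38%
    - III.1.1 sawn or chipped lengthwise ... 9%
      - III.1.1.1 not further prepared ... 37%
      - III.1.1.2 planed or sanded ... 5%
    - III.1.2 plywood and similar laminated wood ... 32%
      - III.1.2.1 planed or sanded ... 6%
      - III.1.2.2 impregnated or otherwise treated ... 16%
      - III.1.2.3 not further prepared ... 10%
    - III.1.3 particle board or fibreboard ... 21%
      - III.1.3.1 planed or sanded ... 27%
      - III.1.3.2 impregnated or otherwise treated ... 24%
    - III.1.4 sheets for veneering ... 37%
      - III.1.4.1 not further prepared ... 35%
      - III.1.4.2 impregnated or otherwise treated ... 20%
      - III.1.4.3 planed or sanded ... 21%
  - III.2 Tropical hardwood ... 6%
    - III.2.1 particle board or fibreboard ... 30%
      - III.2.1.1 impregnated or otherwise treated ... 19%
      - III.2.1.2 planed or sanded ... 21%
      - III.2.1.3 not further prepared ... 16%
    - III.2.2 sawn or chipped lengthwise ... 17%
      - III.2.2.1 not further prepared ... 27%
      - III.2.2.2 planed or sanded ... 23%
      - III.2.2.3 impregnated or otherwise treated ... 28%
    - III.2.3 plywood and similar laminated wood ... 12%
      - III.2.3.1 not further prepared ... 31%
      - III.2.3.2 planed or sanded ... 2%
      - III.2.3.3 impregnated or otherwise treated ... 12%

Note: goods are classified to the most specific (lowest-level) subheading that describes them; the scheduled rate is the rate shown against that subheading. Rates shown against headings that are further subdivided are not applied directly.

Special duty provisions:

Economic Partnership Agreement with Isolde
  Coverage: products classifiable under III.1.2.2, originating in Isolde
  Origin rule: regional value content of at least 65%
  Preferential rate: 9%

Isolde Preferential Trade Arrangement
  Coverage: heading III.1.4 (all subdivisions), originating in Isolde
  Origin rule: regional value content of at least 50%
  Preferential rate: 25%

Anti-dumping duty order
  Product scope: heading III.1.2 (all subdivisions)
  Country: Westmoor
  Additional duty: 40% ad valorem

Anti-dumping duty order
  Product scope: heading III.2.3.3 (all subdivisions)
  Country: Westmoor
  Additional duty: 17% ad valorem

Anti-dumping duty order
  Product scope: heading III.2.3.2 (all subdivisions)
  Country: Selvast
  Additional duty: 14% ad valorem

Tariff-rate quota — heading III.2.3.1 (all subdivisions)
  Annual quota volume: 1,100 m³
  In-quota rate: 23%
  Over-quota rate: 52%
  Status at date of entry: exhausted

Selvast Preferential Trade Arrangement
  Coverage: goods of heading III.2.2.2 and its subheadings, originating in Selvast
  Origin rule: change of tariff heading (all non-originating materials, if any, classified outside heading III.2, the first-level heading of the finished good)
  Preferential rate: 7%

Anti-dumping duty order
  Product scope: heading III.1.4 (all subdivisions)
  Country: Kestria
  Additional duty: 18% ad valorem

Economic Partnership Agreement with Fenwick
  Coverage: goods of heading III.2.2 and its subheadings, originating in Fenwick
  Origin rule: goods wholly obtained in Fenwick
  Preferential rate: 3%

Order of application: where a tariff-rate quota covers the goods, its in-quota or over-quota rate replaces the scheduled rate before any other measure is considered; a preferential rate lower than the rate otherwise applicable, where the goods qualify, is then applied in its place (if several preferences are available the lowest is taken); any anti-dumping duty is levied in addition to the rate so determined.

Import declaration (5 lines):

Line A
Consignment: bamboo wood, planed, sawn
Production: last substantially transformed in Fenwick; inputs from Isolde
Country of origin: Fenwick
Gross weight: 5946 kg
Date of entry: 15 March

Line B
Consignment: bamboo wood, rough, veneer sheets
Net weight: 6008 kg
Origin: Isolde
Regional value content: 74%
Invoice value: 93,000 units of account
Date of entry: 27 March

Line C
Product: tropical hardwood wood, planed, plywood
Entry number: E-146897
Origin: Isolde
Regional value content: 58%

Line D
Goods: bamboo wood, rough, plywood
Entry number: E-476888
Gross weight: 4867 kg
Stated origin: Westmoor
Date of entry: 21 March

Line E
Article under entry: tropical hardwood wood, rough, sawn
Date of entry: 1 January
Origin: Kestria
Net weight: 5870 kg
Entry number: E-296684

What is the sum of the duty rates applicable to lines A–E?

Line A: bamboo → III.1; sawn → III.1.1; planed → III.1.1.2. Scheduled 5%. Fenwick agreement on III.2.2: III.1.1.2 not covered. → 5%.
Line B: bamboo → III.1; veneer sheets → III.1.4; rough → III.1.4.1. Scheduled 35%. Isolde agreement on III.1.2.2: III.1.4.1 not covered; Isolde agreement on III.1.4: RVC ≥ 50% → 25% available; preferential 25%. → 25%.
Line C: tropical hardwood → III.2; plywood → III.2.3; planed → III.2.3.2. Scheduled 2%. Isolde agreement on III.1.2.2: III.2.3.2 not covered; Isolde agreement on III.1.4: III.2.3.2 not covered. → 2%.
Line D: bamboo → III.1; plywood → III.1.2; rough → III.1.2.3. Scheduled 10%. anti-dumping (Westmoor, III.1.2): +40%; total 10% + 40% = 50%. → 50%.
Line E: tropical hardwood → III.2; sawn → III.2.2; rough → III.2.2.1. Scheduled 27%. No special measure applies. → 27%.
Sum: 5% + 25% + 2% + 50% + 27% = 109%.

109%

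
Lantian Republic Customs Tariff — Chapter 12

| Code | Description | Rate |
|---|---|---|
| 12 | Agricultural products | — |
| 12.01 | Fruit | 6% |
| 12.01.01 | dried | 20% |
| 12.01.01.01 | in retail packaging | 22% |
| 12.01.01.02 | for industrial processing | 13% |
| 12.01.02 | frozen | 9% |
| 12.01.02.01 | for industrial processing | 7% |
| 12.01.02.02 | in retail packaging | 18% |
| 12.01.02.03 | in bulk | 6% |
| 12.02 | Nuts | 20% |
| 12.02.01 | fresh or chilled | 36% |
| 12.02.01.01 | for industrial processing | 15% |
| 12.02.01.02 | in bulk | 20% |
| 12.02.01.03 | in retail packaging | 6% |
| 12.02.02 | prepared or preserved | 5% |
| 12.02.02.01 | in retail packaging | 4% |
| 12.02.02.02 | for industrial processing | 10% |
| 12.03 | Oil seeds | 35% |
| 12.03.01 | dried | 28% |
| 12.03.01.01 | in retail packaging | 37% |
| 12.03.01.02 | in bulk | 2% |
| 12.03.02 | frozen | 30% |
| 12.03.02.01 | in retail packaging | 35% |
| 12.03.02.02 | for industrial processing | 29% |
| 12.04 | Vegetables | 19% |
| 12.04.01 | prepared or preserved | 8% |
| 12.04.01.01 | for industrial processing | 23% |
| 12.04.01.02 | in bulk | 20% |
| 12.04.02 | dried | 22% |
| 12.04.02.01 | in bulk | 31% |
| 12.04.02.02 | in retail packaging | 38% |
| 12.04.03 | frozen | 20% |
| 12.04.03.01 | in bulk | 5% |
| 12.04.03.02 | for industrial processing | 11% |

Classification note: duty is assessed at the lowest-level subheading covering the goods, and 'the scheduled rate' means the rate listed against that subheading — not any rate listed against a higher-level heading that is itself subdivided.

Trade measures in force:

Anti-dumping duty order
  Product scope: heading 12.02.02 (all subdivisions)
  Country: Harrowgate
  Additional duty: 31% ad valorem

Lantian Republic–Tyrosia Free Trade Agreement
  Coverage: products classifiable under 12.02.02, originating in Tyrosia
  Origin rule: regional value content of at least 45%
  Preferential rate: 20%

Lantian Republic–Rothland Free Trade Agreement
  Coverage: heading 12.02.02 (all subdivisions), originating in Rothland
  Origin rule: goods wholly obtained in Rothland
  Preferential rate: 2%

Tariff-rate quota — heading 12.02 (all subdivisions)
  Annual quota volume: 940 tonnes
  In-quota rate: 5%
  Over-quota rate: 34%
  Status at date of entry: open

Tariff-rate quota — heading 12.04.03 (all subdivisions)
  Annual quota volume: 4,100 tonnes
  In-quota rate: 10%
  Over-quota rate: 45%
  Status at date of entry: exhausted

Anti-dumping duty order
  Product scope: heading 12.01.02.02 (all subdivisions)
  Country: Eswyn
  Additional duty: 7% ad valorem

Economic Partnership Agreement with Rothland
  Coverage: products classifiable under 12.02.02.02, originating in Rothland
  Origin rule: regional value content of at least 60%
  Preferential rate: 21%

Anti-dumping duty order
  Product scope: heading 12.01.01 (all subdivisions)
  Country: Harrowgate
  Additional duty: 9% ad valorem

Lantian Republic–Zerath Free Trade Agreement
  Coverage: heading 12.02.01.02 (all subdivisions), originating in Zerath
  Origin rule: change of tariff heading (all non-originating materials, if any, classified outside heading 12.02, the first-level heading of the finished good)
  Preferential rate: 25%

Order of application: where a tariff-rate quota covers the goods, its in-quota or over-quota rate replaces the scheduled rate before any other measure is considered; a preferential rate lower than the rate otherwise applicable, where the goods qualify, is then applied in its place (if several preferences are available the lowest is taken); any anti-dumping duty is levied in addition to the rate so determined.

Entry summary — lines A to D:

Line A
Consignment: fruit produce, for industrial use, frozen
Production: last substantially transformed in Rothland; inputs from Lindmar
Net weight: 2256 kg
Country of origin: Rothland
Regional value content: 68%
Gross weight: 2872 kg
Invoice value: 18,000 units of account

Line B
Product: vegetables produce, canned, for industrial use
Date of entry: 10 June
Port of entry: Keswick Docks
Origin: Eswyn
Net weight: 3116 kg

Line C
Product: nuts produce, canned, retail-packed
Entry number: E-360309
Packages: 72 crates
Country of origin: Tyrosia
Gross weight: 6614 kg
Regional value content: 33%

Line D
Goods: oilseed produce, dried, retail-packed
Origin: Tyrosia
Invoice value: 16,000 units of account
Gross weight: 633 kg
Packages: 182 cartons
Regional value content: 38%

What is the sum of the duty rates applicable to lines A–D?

72%

Line A: fruit → 12.01; frozen → 12.01.02; for industrial use → 12.01.02.01. Scheduled 7%. Rothland agreement on 12.02.02: 12.01.02.01 not covered; Rothland agreement on 12.02.02.02: 12.01.02.01 not covered. → 7%.
Line B: vegetables → 12.04; canned → 12.04.01; for industrial use → 12.04.01.01. Scheduled 23%. No special measure applies. → 23%.
Line C: nuts → 12.02; canned → 12.02.02; retail-packed → 12.02.02.01. Scheduled 4%. quota on 12.02 open → in-quota 5%; Tyrosia agreement on 12.02.02: RVC < 45%. → 5%.
Line D: oilseed → 12.03; dried → 12.03.01; retail-packed → 12.03.01.01. Scheduled 37%. Tyrosia agreement on 12.02.02: 12.03.01.01 not covered. → 37%.
Sum: 7% + 23% + 5% + 37% = 72%.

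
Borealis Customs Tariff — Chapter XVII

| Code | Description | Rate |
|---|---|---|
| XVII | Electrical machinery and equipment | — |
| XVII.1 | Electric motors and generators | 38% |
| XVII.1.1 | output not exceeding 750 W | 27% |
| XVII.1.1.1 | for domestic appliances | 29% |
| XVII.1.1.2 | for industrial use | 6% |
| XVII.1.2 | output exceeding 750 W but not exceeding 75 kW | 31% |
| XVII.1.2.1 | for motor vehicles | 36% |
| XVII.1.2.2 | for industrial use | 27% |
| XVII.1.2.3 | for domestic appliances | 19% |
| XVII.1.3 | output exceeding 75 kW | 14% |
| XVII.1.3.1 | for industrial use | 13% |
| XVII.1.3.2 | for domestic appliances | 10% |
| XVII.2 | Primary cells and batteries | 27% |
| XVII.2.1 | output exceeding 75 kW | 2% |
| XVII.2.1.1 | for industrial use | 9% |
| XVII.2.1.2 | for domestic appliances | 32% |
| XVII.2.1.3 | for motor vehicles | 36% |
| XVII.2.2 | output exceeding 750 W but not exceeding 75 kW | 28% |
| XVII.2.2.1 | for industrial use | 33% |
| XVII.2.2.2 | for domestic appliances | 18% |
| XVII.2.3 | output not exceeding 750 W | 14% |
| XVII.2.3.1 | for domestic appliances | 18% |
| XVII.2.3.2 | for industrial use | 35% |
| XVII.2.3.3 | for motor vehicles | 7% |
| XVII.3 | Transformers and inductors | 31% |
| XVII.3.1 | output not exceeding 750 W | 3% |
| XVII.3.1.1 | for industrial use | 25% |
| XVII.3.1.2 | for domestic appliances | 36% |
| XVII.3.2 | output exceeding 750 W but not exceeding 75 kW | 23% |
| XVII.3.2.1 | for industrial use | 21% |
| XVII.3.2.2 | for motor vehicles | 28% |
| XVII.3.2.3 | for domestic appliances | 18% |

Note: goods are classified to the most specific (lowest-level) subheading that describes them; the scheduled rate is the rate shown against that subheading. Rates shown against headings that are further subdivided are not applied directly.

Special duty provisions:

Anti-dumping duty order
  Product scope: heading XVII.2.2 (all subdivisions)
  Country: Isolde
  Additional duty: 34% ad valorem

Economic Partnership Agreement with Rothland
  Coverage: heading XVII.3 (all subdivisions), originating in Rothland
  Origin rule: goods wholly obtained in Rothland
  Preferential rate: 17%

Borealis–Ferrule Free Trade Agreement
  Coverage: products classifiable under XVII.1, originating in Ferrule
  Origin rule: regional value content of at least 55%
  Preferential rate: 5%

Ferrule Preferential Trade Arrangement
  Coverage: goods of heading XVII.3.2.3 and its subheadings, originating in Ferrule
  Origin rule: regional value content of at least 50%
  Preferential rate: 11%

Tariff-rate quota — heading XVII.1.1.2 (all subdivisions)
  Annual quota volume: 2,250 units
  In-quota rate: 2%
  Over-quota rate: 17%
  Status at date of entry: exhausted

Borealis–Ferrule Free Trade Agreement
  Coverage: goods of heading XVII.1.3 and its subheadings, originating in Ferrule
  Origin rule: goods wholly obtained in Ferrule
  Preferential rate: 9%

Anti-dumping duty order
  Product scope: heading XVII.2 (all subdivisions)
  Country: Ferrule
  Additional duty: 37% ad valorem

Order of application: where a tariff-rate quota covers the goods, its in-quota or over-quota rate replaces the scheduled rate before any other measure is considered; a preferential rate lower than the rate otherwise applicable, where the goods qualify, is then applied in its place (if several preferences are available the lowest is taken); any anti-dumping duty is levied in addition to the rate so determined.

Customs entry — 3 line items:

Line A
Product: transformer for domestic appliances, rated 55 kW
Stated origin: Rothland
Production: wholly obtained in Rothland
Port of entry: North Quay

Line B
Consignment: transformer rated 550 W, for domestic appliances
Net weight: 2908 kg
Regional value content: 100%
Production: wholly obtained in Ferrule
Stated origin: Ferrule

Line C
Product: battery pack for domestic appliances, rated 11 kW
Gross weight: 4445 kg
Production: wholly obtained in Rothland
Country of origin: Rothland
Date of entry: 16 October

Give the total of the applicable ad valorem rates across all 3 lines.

Line A: transformer → XVII.3; rated 55 kW → XVII.3.2; for domestic appliances → XVII.3.2.3. Scheduled 18%. Rothland agreement on XVII.3: wholly obtained → 17% available; preferential 17%. → 17%.
Line B: transformer → XVII.3; rated 550 W → XVII.3.1; for domestic appliances → XVII.3.1.2. Scheduled 36%. Ferrule agreement on XVII.1: XVII.3.1.2 not covered; Ferrule agreement on XVII.3.2.3: XVII.3.1.2 not covered; Ferrule agreement on XVII.1.3: XVII.3.1.2 not covered. → 36%.
Line C: battery pack → XVII.2; rated 11 kW → XVII.2.2; for domestic appliances → XVII.2.2.2. Scheduled 18%. Rothland agreement on XVII.3: XVII.2.2.2 not covered. → 18%.
Sum: 17% + 36% + 18% = 71%.

71%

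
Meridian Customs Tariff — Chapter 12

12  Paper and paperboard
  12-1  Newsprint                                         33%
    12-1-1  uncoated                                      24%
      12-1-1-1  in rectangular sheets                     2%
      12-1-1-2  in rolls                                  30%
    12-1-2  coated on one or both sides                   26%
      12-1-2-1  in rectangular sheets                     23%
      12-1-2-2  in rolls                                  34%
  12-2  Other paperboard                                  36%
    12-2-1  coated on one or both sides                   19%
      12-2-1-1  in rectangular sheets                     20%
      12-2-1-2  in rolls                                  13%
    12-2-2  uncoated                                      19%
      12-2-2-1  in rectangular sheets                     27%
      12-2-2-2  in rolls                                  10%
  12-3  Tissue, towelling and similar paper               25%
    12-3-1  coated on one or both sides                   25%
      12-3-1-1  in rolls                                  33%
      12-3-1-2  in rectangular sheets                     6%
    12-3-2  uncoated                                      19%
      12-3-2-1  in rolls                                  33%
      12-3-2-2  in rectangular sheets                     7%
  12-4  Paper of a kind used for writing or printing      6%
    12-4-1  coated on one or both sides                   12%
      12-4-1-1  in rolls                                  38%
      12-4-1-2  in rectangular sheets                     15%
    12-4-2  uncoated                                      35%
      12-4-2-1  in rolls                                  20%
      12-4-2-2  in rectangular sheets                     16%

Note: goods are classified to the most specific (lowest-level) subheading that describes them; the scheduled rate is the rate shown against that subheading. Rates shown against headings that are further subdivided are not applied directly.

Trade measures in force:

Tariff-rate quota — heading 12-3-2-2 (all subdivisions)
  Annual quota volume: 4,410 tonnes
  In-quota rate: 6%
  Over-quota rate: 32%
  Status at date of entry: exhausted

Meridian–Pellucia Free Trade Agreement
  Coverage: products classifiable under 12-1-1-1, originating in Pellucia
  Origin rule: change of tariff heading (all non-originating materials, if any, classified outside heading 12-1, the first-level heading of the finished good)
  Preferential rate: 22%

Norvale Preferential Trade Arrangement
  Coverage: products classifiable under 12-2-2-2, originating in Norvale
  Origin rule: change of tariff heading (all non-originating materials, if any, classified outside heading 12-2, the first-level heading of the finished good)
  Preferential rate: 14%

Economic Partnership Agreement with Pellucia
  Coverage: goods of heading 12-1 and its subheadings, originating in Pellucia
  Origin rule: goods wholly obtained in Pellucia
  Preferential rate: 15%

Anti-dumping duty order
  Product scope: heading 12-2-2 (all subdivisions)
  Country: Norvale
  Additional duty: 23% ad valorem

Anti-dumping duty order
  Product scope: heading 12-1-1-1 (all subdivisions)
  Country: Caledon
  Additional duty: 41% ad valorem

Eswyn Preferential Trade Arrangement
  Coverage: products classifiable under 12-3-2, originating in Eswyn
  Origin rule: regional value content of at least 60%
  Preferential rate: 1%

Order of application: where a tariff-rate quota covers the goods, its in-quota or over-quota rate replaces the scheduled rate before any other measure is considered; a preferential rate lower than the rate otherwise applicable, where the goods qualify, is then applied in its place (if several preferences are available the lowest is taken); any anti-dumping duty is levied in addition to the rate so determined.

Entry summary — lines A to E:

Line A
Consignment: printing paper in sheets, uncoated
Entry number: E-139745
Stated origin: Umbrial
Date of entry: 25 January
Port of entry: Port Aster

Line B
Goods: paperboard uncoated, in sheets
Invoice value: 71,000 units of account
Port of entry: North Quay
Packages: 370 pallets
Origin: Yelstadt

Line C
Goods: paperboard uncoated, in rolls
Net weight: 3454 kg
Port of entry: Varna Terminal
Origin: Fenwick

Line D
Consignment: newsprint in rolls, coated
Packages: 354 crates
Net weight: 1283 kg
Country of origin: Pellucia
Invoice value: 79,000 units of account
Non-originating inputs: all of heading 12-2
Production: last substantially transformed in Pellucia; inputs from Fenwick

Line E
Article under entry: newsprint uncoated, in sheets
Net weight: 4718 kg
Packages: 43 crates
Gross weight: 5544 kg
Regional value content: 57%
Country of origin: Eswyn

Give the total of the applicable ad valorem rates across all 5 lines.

Line A: printing paper → 12-4; uncoated → 12-4-2; in sheets → 12-4-2-2. Scheduled 16%. No special measure applies. → 16%.
Line B: paperboard → 12-2; uncoated → 12-2-2; in sheets → 12-2-2-1. Scheduled 27%. No special measure applies. → 27%.
Line C: paperboard → 12-2; uncoated → 12-2-2; in rolls → 12-2-2-2. Scheduled 10%. No special measure applies. → 10%.
Line D: newsprint → 12-1; coated → 12-1-2; in rolls → 12-1-2-2. Scheduled 34%. Pellucia agreement on 12-1-1-1: 12-1-2-2 not covered; Pellucia agreement on 12-1: not wholly obtained. → 34%.
Line E: newsprint → 12-1; uncoated → 12-1-1; in sheets → 12-1-1-1. Scheduled 2%. Eswyn agreement on 12-3-2: 12-1-1-1 not covered. → 2%.
Sum: 16% + 27% + 10% + 34% + 2% = 89%.

89%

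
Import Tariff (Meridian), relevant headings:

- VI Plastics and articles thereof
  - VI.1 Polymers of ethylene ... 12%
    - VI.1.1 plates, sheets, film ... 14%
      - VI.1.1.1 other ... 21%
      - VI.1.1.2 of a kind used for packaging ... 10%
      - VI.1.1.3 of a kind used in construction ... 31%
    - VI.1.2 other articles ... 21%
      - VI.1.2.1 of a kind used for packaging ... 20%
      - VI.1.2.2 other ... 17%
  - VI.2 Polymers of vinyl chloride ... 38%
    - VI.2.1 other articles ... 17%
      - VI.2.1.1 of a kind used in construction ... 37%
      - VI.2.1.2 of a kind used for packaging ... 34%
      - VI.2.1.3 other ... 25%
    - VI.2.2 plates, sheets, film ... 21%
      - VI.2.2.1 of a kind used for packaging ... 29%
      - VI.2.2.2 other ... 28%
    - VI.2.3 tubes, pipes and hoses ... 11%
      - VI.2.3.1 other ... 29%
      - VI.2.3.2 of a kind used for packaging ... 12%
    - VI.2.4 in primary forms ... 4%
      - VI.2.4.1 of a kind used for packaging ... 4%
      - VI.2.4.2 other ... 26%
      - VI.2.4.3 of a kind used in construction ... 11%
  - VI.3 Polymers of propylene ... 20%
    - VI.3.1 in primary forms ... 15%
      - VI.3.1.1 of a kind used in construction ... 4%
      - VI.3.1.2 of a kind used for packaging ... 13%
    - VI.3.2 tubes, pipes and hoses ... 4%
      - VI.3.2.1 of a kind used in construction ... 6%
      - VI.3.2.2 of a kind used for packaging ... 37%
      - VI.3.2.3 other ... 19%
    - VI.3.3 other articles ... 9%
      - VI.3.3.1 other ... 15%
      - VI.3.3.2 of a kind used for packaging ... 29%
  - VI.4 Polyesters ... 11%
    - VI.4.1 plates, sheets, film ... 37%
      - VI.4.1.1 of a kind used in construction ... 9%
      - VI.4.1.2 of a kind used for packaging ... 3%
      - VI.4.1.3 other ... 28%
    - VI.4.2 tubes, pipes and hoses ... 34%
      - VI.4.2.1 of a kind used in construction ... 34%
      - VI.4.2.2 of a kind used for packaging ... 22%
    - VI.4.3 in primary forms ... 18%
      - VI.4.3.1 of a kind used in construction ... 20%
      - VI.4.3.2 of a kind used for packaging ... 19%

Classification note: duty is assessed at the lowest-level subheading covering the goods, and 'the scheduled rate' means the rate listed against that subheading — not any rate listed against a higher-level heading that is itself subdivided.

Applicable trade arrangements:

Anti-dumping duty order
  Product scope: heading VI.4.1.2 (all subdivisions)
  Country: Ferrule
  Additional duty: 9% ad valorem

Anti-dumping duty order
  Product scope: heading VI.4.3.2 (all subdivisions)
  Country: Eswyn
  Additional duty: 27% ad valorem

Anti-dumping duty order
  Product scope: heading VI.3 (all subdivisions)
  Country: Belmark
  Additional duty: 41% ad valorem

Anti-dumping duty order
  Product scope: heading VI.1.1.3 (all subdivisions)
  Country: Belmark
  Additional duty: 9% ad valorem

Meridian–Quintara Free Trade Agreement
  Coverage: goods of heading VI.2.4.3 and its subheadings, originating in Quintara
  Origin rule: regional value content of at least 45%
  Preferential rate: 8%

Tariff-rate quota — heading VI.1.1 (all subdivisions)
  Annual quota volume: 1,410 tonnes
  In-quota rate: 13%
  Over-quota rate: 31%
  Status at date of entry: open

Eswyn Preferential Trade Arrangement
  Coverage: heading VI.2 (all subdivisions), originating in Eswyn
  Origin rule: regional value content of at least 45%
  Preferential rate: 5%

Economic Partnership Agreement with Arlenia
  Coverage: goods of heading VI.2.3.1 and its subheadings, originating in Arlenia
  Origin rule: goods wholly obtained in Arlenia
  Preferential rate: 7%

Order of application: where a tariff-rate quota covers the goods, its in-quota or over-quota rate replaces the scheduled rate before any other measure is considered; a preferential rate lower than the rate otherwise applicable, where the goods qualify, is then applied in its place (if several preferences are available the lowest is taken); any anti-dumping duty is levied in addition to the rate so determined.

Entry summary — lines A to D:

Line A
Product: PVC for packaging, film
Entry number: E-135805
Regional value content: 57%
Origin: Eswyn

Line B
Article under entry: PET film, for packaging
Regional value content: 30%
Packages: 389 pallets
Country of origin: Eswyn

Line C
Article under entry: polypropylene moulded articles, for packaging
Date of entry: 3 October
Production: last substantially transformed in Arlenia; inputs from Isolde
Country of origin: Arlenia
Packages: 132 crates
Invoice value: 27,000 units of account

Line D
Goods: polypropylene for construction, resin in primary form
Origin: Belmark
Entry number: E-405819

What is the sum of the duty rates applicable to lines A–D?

Line A: PVC → VI.2; film → VI.2.2; for packaging → VI.2.2.1. Scheduled 29%. Eswyn agreement on VI.2: RVC ≥ 45% → 5% available; preferential 5%. → 5%.
Line B: PET → VI.4; film → VI.4.1; for packaging → VI.4.1.2. Scheduled 3%. Eswyn agreement on VI.2: VI.4.1.2 not covered. → 3%.
Line C: polypropylene → VI.3; moulded articles → VI.3.3; for packaging → VI.3.3.2. Scheduled 29%. Arlenia agreement on VI.2.3.1: VI.3.3.2 not covered. → 29%.
Line D: polypropylene → VI.3; resin in primary form → VI.3.1; for construction → VI.3.1.1. Scheduled 4%. anti-dumping (Belmark, VI.3): +41%; total 4% + 41% = 45%. → 45%.
Sum: 5% + 3% + 29% + 45% = 82%.

82%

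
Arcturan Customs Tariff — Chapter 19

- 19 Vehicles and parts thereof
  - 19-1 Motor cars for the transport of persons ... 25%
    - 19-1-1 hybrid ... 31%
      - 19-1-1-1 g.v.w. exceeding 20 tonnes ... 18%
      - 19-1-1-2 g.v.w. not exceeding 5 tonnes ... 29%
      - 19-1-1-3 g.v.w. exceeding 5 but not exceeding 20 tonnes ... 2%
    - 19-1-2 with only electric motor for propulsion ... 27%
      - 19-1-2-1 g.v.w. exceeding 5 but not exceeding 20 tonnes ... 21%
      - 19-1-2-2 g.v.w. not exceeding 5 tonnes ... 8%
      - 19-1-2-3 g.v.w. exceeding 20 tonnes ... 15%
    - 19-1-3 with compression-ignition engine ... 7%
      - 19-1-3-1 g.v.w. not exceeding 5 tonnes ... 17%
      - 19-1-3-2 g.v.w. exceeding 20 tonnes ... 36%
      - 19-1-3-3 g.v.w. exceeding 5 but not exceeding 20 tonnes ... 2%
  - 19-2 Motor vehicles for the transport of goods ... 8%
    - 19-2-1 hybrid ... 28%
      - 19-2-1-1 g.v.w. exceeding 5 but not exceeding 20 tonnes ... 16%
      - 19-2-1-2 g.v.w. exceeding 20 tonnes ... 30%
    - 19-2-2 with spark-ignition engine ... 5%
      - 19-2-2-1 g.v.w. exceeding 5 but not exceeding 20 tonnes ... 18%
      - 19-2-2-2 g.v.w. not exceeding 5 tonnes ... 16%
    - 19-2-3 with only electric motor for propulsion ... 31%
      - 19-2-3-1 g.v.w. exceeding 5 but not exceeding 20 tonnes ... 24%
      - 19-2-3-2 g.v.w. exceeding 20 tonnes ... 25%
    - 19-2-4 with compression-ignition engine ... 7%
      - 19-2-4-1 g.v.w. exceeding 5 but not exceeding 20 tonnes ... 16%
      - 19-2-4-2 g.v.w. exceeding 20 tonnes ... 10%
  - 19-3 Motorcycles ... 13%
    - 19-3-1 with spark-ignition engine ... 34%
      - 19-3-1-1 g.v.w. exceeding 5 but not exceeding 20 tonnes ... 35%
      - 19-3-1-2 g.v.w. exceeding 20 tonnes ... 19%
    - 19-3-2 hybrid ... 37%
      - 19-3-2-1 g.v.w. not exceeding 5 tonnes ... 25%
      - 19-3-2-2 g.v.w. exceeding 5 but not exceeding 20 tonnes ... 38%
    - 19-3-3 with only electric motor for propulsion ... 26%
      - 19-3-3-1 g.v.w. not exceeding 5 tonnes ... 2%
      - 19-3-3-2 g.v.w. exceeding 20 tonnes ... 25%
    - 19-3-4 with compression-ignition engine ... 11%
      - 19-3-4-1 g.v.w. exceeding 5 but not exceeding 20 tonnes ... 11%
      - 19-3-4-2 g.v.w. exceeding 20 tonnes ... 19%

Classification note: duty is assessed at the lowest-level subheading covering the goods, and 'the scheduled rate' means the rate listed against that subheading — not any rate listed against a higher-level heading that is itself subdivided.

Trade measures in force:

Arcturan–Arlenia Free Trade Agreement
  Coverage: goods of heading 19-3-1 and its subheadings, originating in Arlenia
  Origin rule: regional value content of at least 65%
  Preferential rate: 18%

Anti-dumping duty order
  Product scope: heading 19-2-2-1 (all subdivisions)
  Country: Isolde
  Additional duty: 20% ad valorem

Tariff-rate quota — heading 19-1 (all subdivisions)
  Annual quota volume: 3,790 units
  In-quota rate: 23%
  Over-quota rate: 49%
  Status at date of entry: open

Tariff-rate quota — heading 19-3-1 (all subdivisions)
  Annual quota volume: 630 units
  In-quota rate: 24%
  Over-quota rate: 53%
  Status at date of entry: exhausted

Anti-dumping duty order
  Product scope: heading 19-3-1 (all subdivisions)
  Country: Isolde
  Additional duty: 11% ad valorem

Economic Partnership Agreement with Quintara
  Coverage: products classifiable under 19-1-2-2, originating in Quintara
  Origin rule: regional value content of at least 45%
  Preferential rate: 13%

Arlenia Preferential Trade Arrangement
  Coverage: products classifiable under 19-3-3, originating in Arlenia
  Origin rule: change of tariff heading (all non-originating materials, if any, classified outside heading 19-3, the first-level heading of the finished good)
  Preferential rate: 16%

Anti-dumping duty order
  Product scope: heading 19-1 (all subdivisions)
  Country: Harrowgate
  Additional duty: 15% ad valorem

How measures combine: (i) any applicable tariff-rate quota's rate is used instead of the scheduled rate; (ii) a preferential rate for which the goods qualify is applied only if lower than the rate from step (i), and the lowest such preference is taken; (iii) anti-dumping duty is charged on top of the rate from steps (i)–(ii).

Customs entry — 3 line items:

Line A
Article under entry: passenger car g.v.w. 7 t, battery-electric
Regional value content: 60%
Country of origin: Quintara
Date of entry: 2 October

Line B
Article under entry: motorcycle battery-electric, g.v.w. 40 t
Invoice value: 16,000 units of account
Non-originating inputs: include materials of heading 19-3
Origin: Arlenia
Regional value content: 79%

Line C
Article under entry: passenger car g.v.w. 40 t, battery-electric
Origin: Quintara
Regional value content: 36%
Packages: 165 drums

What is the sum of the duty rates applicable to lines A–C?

71%

Line A: passenger car → 19-1; battery-electric → 19-1-2; g.v.w. 7 t → 19-1-2-1. Scheduled 21%. quota on 19-1 open → in-quota 23%; Quintara agreement on 19-1-2-2: 19-1-2-1 not covered. → 23%.
Line B: motorcycle → 19-3; battery-electric → 19-3-3; g.v.w. 40 t → 19-3-3-2. Scheduled 25%. Arlenia agreement on 19-3-1: 19-3-3-2 not covered; Arlenia agreement on 19-3-3: CTH not met. → 25%.
Line C: passenger car → 19-1; battery-electric → 19-1-2; g.v.w. 40 t → 19-1-2-3. Scheduled 15%. quota on 19-1 open → in-quota 23%; Quintara agreement on 19-1-2-2: 19-1-2-3 not covered. → 23%.
Sum: 23% + 25% + 23% = 71%.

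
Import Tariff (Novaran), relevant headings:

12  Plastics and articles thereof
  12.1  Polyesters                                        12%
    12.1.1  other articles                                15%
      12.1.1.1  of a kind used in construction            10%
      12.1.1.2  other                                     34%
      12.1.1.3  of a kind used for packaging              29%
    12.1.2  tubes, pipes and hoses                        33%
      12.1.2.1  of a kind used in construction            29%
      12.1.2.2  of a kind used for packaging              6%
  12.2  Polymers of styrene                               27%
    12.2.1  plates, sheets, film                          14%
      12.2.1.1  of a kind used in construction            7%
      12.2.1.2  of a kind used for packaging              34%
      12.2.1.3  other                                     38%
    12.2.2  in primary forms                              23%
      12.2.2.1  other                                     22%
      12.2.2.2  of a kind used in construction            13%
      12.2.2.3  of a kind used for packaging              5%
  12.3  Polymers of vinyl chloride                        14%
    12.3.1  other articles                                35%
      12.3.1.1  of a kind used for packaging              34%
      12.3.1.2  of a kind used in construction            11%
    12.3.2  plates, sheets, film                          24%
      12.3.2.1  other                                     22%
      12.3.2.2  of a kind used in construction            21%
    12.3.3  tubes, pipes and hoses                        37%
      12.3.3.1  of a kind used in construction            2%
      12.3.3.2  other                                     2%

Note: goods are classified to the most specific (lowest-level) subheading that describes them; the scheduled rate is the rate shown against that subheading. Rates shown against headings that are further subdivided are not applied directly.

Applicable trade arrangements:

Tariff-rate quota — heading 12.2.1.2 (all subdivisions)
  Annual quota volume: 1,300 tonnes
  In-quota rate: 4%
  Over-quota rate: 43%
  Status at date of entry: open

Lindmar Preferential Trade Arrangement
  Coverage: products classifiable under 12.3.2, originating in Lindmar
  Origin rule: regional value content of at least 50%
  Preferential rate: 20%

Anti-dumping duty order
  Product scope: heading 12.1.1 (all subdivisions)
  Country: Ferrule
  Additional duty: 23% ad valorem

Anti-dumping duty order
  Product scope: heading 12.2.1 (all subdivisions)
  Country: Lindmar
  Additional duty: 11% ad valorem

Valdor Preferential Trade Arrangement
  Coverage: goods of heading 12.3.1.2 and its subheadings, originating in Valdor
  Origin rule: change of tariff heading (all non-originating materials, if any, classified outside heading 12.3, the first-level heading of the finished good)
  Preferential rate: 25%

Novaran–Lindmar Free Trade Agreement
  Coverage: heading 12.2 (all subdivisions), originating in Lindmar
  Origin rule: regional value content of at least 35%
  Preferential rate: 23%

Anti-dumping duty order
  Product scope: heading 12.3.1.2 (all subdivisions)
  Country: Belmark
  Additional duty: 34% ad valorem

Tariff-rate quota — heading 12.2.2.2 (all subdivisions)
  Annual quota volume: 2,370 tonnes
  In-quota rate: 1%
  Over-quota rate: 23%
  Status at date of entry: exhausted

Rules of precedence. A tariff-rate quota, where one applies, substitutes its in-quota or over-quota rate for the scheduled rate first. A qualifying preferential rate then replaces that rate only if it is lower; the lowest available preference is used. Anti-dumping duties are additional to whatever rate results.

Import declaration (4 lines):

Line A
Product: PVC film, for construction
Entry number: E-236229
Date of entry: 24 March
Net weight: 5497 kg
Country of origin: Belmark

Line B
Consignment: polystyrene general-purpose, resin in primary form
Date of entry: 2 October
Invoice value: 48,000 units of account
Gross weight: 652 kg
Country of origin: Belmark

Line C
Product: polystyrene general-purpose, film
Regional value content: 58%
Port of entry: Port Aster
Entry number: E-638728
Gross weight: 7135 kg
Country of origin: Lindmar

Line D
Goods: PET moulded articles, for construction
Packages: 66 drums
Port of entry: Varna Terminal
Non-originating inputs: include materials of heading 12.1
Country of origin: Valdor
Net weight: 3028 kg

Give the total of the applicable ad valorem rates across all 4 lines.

Line A: PVC → 12.3; film → 12.3.2; for construction → 12.3.2.2. Scheduled 21%. No special measure applies. → 21%.
Line B: polystyrene → 12.2; resin in primary form → 12.2.2; general-purpose → 12.2.2.1. Scheduled 22%. No special measure applies. → 22%.
Line C: polystyrene → 12.2; film → 12.2.1; general-purpose → 12.2.1.3. Scheduled 38%. Lindmar agreement on 12.3.2: 12.2.1.3 not covered; Lindmar agreement on 12.2: RVC ≥ 35% → 23% available; preferential 23%; anti-dumping (Lindmar, 12.2.1): +11%; total 23% + 11% = 34%. → 34%.
Line D: PET → 12.1; moulded articles → 12.1.1; for construction → 12.1.1.1. Scheduled 10%. Valdor agreement on 12.3.1.2: 12.1.1.1 not covered. → 10%.
Sum: 21% + 22% + 34% + 10% = 87%.

87%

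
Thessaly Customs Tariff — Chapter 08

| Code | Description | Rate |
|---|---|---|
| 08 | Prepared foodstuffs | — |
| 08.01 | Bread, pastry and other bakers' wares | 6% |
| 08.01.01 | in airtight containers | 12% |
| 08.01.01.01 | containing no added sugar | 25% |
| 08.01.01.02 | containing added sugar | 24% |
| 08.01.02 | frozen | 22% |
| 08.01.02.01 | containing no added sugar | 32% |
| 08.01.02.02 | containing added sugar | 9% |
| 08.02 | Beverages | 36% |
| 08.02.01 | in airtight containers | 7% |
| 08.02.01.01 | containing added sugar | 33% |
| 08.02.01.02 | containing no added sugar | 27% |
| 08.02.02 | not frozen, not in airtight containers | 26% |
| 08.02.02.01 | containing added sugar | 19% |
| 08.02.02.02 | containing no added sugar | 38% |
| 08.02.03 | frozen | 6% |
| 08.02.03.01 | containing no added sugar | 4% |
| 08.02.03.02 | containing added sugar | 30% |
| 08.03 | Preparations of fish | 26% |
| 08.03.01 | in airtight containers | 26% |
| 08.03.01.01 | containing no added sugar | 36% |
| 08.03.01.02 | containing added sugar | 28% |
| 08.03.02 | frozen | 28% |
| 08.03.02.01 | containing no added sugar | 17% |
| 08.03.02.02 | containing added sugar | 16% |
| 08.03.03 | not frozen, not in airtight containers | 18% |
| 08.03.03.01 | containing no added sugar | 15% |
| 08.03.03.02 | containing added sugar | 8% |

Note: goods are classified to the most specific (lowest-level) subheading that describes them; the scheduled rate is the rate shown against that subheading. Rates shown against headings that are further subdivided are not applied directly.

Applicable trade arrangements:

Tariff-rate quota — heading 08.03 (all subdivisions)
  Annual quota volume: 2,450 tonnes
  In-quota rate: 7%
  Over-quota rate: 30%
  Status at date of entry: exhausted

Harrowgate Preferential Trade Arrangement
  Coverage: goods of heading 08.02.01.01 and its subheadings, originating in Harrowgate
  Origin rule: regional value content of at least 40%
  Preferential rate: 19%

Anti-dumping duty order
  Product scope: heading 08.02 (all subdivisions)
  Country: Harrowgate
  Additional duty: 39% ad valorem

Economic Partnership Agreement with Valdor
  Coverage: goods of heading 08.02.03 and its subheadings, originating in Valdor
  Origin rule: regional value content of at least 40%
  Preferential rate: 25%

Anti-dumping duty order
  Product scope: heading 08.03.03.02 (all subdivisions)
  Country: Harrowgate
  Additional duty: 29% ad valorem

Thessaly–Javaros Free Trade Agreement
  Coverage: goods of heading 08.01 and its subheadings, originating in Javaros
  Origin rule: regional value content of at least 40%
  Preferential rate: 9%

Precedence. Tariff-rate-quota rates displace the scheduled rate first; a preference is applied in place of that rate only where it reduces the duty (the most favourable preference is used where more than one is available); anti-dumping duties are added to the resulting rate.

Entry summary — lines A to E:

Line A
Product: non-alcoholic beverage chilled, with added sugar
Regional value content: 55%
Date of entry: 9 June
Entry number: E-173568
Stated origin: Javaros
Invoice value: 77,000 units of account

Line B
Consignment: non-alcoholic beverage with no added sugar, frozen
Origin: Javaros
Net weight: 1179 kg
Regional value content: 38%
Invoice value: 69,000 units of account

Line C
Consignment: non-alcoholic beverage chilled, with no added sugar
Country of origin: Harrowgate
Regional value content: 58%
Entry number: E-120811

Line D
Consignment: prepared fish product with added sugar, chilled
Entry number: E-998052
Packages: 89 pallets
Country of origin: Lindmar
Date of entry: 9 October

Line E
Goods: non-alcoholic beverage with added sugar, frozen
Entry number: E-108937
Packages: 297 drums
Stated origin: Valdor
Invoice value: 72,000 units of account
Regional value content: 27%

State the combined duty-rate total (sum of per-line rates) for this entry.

Line A: non-alcoholic beverage → 08.02; chilled → 08.02.02; with added sugar → 08.02.02.01. Scheduled 19%. Javaros agreement on 08.01: 08.02.02.01 not covered. → 19%.
Line B: non-alcoholic beverage → 08.02; frozen → 08.02.03; with no added sugar → 08.02.03.01. Scheduled 4%. Javaros agreement on 08.01: 08.02.03.01 not covered. → 4%.
Line C: non-alcoholic beverage → 08.02; chilled → 08.02.02; with no added sugar → 08.02.02.02. Scheduled 38%. Harrowgate agreement on 08.02.01.01: 08.02.02.02 not covered; anti-dumping (Harrowgate, 08.02): +39%; total 38% + 39% = 77%. → 77%.
Line D: prepared fish product → 08.03; chilled → 08.03.03; with added sugar → 08.03.03.02. Scheduled 8%. quota on 08.03 exhausted → over-quota 30%. → 30%.
Line E: non-alcoholic beverage → 08.02; frozen → 08.02.03; with added sugar → 08.02.03.02. Scheduled 30%. Valdor agreement on 08.02.03: RVC < 40%. → 30%.
Sum: 19% + 4% + 77% + 30% + 30% = 160%.

160%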